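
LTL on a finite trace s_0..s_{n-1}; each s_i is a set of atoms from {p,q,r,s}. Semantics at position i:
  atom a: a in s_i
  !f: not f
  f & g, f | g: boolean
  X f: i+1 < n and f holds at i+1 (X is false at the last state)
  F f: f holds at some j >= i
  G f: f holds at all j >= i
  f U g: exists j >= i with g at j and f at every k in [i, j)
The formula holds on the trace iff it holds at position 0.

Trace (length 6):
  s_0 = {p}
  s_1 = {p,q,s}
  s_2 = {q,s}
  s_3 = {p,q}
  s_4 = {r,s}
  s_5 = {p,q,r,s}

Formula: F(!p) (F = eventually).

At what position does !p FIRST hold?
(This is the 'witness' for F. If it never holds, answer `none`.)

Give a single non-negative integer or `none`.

Answer: 2

Derivation:
s_0={p}: !p=False p=True
s_1={p,q,s}: !p=False p=True
s_2={q,s}: !p=True p=False
s_3={p,q}: !p=False p=True
s_4={r,s}: !p=True p=False
s_5={p,q,r,s}: !p=False p=True
F(!p) holds; first witness at position 2.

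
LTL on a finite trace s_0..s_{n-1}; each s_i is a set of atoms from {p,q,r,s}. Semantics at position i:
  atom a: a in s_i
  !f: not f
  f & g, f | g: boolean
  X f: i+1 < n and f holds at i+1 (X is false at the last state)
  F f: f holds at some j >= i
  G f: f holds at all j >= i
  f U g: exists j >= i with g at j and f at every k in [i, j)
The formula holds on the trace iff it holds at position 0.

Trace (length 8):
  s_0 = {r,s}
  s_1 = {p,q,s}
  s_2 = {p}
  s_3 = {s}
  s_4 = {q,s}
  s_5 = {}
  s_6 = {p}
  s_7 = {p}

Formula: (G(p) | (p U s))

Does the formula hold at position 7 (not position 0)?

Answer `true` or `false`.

Answer: true

Derivation:
s_0={r,s}: (G(p) | (p U s))=True G(p)=False p=False (p U s)=True s=True
s_1={p,q,s}: (G(p) | (p U s))=True G(p)=False p=True (p U s)=True s=True
s_2={p}: (G(p) | (p U s))=True G(p)=False p=True (p U s)=True s=False
s_3={s}: (G(p) | (p U s))=True G(p)=False p=False (p U s)=True s=True
s_4={q,s}: (G(p) | (p U s))=True G(p)=False p=False (p U s)=True s=True
s_5={}: (G(p) | (p U s))=False G(p)=False p=False (p U s)=False s=False
s_6={p}: (G(p) | (p U s))=True G(p)=True p=True (p U s)=False s=False
s_7={p}: (G(p) | (p U s))=True G(p)=True p=True (p U s)=False s=False
Evaluating at position 7: result = True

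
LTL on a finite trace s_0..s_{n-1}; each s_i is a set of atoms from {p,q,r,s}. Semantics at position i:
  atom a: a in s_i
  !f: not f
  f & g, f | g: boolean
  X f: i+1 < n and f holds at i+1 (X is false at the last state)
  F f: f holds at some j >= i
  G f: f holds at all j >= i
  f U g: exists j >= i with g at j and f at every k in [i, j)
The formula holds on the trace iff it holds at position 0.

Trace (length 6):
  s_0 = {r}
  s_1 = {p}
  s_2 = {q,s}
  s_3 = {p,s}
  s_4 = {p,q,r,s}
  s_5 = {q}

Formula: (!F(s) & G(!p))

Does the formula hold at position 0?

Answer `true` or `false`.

s_0={r}: (!F(s) & G(!p))=False !F(s)=False F(s)=True s=False G(!p)=False !p=True p=False
s_1={p}: (!F(s) & G(!p))=False !F(s)=False F(s)=True s=False G(!p)=False !p=False p=True
s_2={q,s}: (!F(s) & G(!p))=False !F(s)=False F(s)=True s=True G(!p)=False !p=True p=False
s_3={p,s}: (!F(s) & G(!p))=False !F(s)=False F(s)=True s=True G(!p)=False !p=False p=True
s_4={p,q,r,s}: (!F(s) & G(!p))=False !F(s)=False F(s)=True s=True G(!p)=False !p=False p=True
s_5={q}: (!F(s) & G(!p))=True !F(s)=True F(s)=False s=False G(!p)=True !p=True p=False

Answer: false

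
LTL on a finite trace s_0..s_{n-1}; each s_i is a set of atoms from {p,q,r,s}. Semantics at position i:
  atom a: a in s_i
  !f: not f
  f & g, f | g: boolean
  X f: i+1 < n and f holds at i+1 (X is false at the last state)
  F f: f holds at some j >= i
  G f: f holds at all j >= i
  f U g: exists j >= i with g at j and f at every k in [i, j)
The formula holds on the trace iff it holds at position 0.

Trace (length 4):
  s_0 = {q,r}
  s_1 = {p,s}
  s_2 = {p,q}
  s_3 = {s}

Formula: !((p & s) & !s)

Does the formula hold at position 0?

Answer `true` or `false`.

s_0={q,r}: !((p & s) & !s)=True ((p & s) & !s)=False (p & s)=False p=False s=False !s=True
s_1={p,s}: !((p & s) & !s)=True ((p & s) & !s)=False (p & s)=True p=True s=True !s=False
s_2={p,q}: !((p & s) & !s)=True ((p & s) & !s)=False (p & s)=False p=True s=False !s=True
s_3={s}: !((p & s) & !s)=True ((p & s) & !s)=False (p & s)=False p=False s=True !s=False

Answer: true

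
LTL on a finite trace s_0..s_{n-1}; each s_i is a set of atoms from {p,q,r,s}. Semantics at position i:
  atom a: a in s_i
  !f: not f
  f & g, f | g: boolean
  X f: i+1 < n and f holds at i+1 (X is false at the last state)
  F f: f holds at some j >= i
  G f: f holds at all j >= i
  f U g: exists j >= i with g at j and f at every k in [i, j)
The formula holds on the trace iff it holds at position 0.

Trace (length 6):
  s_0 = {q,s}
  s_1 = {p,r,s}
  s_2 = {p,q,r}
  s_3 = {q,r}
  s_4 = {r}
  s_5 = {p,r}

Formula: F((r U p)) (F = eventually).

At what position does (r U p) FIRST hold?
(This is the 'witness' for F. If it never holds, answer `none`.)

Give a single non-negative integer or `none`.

Answer: 1

Derivation:
s_0={q,s}: (r U p)=False r=False p=False
s_1={p,r,s}: (r U p)=True r=True p=True
s_2={p,q,r}: (r U p)=True r=True p=True
s_3={q,r}: (r U p)=True r=True p=False
s_4={r}: (r U p)=True r=True p=False
s_5={p,r}: (r U p)=True r=True p=True
F((r U p)) holds; first witness at position 1.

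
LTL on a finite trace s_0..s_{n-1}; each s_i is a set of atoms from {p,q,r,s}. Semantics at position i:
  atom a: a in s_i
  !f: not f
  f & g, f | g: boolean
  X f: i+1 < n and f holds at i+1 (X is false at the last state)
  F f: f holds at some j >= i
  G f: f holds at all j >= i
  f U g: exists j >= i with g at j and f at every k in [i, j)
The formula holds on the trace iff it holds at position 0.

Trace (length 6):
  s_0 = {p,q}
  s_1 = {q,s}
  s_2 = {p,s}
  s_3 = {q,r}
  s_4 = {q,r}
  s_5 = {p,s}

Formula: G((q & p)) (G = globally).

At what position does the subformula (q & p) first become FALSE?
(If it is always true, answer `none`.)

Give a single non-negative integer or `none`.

s_0={p,q}: (q & p)=True q=True p=True
s_1={q,s}: (q & p)=False q=True p=False
s_2={p,s}: (q & p)=False q=False p=True
s_3={q,r}: (q & p)=False q=True p=False
s_4={q,r}: (q & p)=False q=True p=False
s_5={p,s}: (q & p)=False q=False p=True
G((q & p)) holds globally = False
First violation at position 1.

Answer: 1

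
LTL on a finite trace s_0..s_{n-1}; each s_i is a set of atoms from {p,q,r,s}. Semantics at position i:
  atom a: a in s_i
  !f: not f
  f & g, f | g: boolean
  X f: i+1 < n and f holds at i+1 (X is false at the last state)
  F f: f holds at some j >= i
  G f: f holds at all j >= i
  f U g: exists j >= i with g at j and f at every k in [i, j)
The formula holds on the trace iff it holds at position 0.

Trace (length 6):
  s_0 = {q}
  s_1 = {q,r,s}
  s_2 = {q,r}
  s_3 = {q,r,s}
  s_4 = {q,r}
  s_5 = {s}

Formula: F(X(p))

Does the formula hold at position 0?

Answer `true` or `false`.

Answer: false

Derivation:
s_0={q}: F(X(p))=False X(p)=False p=False
s_1={q,r,s}: F(X(p))=False X(p)=False p=False
s_2={q,r}: F(X(p))=False X(p)=False p=False
s_3={q,r,s}: F(X(p))=False X(p)=False p=False
s_4={q,r}: F(X(p))=False X(p)=False p=False
s_5={s}: F(X(p))=False X(p)=False p=False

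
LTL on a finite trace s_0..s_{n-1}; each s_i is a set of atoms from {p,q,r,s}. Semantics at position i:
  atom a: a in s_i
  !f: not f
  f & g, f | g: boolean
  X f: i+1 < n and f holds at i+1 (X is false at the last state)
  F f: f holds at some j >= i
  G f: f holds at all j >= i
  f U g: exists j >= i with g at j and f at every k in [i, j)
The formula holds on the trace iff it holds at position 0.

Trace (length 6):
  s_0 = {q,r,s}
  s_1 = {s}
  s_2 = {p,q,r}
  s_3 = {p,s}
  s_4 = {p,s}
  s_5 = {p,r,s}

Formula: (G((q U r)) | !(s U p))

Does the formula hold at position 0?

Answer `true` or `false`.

s_0={q,r,s}: (G((q U r)) | !(s U p))=False G((q U r))=False (q U r)=True q=True r=True !(s U p)=False (s U p)=True s=True p=False
s_1={s}: (G((q U r)) | !(s U p))=False G((q U r))=False (q U r)=False q=False r=False !(s U p)=False (s U p)=True s=True p=False
s_2={p,q,r}: (G((q U r)) | !(s U p))=False G((q U r))=False (q U r)=True q=True r=True !(s U p)=False (s U p)=True s=False p=True
s_3={p,s}: (G((q U r)) | !(s U p))=False G((q U r))=False (q U r)=False q=False r=False !(s U p)=False (s U p)=True s=True p=True
s_4={p,s}: (G((q U r)) | !(s U p))=False G((q U r))=False (q U r)=False q=False r=False !(s U p)=False (s U p)=True s=True p=True
s_5={p,r,s}: (G((q U r)) | !(s U p))=True G((q U r))=True (q U r)=True q=False r=True !(s U p)=False (s U p)=True s=True p=True

Answer: false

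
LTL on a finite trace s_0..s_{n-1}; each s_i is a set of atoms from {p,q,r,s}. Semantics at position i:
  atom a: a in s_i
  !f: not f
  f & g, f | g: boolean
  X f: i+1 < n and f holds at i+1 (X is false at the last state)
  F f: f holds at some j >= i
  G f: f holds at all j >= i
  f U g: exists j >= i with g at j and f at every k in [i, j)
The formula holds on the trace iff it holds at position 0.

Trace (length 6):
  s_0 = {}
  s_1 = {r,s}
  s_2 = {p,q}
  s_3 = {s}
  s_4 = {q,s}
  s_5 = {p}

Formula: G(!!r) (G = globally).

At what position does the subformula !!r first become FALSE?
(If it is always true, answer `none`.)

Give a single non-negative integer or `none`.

Answer: 0

Derivation:
s_0={}: !!r=False !r=True r=False
s_1={r,s}: !!r=True !r=False r=True
s_2={p,q}: !!r=False !r=True r=False
s_3={s}: !!r=False !r=True r=False
s_4={q,s}: !!r=False !r=True r=False
s_5={p}: !!r=False !r=True r=False
G(!!r) holds globally = False
First violation at position 0.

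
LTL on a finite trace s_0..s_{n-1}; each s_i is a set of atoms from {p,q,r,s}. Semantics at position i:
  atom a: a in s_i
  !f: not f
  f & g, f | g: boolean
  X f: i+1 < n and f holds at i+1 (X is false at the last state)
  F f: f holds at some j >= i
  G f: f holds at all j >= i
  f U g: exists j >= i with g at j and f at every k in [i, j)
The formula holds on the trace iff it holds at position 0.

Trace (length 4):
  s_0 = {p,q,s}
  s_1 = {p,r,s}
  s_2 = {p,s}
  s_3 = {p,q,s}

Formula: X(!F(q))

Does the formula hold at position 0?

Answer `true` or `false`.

Answer: false

Derivation:
s_0={p,q,s}: X(!F(q))=False !F(q)=False F(q)=True q=True
s_1={p,r,s}: X(!F(q))=False !F(q)=False F(q)=True q=False
s_2={p,s}: X(!F(q))=False !F(q)=False F(q)=True q=False
s_3={p,q,s}: X(!F(q))=False !F(q)=False F(q)=True q=True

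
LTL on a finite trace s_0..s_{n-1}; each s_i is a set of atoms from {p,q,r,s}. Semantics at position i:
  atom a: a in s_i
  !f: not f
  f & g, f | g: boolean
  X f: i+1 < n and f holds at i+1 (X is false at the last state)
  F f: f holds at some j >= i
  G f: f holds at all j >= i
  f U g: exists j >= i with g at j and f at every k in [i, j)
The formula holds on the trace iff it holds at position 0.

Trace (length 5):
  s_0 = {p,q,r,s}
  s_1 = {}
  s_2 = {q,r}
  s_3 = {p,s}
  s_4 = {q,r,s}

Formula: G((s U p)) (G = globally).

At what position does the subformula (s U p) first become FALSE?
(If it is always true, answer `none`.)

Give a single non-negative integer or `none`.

s_0={p,q,r,s}: (s U p)=True s=True p=True
s_1={}: (s U p)=False s=False p=False
s_2={q,r}: (s U p)=False s=False p=False
s_3={p,s}: (s U p)=True s=True p=True
s_4={q,r,s}: (s U p)=False s=True p=False
G((s U p)) holds globally = False
First violation at position 1.

Answer: 1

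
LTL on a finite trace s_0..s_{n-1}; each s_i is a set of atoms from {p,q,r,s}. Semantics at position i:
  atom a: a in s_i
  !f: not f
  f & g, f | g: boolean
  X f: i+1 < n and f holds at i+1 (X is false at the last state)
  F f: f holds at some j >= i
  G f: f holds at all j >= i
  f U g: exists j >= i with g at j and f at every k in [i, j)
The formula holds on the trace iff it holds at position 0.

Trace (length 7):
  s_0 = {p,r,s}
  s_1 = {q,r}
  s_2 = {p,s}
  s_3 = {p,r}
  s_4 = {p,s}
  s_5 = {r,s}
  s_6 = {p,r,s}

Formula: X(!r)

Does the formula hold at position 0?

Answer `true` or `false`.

s_0={p,r,s}: X(!r)=False !r=False r=True
s_1={q,r}: X(!r)=True !r=False r=True
s_2={p,s}: X(!r)=False !r=True r=False
s_3={p,r}: X(!r)=True !r=False r=True
s_4={p,s}: X(!r)=False !r=True r=False
s_5={r,s}: X(!r)=False !r=False r=True
s_6={p,r,s}: X(!r)=False !r=False r=True

Answer: false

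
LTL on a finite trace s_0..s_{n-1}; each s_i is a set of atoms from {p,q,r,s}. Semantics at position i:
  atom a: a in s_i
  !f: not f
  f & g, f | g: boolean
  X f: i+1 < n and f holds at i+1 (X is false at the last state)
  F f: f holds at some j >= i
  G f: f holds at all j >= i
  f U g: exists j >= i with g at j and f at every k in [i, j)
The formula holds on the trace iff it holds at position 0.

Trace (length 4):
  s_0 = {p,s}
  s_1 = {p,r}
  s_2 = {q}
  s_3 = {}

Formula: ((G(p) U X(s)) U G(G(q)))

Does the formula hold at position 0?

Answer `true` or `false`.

Answer: false

Derivation:
s_0={p,s}: ((G(p) U X(s)) U G(G(q)))=False (G(p) U X(s))=False G(p)=False p=True X(s)=False s=True G(G(q))=False G(q)=False q=False
s_1={p,r}: ((G(p) U X(s)) U G(G(q)))=False (G(p) U X(s))=False G(p)=False p=True X(s)=False s=False G(G(q))=False G(q)=False q=False
s_2={q}: ((G(p) U X(s)) U G(G(q)))=False (G(p) U X(s))=False G(p)=False p=False X(s)=False s=False G(G(q))=False G(q)=False q=True
s_3={}: ((G(p) U X(s)) U G(G(q)))=False (G(p) U X(s))=False G(p)=False p=False X(s)=False s=False G(G(q))=False G(q)=False q=False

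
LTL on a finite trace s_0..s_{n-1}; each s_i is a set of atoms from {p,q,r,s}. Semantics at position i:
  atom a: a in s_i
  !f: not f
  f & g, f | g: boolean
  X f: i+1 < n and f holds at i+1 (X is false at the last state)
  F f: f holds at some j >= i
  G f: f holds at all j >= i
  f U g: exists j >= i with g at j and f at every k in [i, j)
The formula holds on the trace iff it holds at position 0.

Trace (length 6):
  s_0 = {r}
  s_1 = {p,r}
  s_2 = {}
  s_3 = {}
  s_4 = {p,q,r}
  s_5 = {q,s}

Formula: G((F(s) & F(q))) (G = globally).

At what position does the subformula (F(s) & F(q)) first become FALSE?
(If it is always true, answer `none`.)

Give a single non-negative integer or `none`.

s_0={r}: (F(s) & F(q))=True F(s)=True s=False F(q)=True q=False
s_1={p,r}: (F(s) & F(q))=True F(s)=True s=False F(q)=True q=False
s_2={}: (F(s) & F(q))=True F(s)=True s=False F(q)=True q=False
s_3={}: (F(s) & F(q))=True F(s)=True s=False F(q)=True q=False
s_4={p,q,r}: (F(s) & F(q))=True F(s)=True s=False F(q)=True q=True
s_5={q,s}: (F(s) & F(q))=True F(s)=True s=True F(q)=True q=True
G((F(s) & F(q))) holds globally = True
No violation — formula holds at every position.

Answer: none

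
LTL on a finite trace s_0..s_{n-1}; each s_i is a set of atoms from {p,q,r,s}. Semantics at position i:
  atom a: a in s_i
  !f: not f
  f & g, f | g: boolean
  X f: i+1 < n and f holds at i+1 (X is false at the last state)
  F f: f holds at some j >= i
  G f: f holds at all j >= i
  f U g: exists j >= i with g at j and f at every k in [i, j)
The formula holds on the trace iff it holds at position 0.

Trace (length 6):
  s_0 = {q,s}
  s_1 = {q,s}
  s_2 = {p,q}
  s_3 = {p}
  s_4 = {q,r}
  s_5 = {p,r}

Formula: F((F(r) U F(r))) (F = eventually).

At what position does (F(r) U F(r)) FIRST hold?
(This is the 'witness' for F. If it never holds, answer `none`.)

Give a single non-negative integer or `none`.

s_0={q,s}: (F(r) U F(r))=True F(r)=True r=False
s_1={q,s}: (F(r) U F(r))=True F(r)=True r=False
s_2={p,q}: (F(r) U F(r))=True F(r)=True r=False
s_3={p}: (F(r) U F(r))=True F(r)=True r=False
s_4={q,r}: (F(r) U F(r))=True F(r)=True r=True
s_5={p,r}: (F(r) U F(r))=True F(r)=True r=True
F((F(r) U F(r))) holds; first witness at position 0.

Answer: 0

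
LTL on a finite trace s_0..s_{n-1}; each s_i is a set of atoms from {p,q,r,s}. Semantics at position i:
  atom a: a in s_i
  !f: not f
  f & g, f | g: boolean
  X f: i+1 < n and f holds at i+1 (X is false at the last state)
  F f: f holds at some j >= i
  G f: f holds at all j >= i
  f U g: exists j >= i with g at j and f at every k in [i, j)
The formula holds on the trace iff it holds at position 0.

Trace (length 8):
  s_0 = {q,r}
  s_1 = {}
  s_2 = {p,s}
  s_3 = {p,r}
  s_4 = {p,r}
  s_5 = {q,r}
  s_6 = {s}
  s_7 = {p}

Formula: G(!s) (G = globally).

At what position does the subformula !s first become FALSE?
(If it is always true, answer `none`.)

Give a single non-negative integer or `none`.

s_0={q,r}: !s=True s=False
s_1={}: !s=True s=False
s_2={p,s}: !s=False s=True
s_3={p,r}: !s=True s=False
s_4={p,r}: !s=True s=False
s_5={q,r}: !s=True s=False
s_6={s}: !s=False s=True
s_7={p}: !s=True s=False
G(!s) holds globally = False
First violation at position 2.

Answer: 2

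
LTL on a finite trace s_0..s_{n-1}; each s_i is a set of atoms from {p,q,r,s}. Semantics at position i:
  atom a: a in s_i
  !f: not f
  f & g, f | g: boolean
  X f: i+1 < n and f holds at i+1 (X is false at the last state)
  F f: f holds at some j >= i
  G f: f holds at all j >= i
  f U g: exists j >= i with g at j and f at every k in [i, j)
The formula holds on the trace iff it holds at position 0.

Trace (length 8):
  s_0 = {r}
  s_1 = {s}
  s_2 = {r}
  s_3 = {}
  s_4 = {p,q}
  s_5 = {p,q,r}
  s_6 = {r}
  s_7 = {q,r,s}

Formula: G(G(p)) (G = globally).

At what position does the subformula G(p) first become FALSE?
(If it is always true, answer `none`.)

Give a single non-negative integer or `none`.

s_0={r}: G(p)=False p=False
s_1={s}: G(p)=False p=False
s_2={r}: G(p)=False p=False
s_3={}: G(p)=False p=False
s_4={p,q}: G(p)=False p=True
s_5={p,q,r}: G(p)=False p=True
s_6={r}: G(p)=False p=False
s_7={q,r,s}: G(p)=False p=False
G(G(p)) holds globally = False
First violation at position 0.

Answer: 0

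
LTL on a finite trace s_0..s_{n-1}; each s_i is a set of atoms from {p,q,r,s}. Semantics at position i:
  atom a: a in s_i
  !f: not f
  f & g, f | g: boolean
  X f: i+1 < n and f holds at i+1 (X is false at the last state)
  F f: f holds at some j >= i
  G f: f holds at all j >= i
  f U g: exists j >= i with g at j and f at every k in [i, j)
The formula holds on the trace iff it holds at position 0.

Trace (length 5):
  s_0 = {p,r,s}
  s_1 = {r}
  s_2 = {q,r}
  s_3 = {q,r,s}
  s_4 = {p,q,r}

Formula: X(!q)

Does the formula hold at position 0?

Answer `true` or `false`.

Answer: true

Derivation:
s_0={p,r,s}: X(!q)=True !q=True q=False
s_1={r}: X(!q)=False !q=True q=False
s_2={q,r}: X(!q)=False !q=False q=True
s_3={q,r,s}: X(!q)=False !q=False q=True
s_4={p,q,r}: X(!q)=False !q=False q=True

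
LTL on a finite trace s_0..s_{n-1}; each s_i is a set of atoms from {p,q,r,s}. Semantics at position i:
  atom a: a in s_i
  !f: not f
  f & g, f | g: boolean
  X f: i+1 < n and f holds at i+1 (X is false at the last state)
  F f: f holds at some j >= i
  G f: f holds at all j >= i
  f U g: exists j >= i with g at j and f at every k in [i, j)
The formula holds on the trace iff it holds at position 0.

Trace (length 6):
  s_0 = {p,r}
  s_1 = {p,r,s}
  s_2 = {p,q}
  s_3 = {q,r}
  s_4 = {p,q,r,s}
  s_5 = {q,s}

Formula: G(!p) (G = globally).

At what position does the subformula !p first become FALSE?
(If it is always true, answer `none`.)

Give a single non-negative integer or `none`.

s_0={p,r}: !p=False p=True
s_1={p,r,s}: !p=False p=True
s_2={p,q}: !p=False p=True
s_3={q,r}: !p=True p=False
s_4={p,q,r,s}: !p=False p=True
s_5={q,s}: !p=True p=False
G(!p) holds globally = False
First violation at position 0.

Answer: 0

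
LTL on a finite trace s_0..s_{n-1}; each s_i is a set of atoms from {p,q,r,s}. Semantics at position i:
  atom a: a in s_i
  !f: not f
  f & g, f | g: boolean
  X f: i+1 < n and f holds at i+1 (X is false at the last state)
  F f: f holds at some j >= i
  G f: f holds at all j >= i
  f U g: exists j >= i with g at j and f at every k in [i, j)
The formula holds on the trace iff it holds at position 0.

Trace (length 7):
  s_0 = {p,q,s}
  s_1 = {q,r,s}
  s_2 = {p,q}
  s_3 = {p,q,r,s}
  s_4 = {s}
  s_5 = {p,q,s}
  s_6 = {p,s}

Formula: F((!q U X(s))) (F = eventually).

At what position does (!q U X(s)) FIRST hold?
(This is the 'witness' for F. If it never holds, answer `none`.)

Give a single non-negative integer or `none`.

s_0={p,q,s}: (!q U X(s))=True !q=False q=True X(s)=True s=True
s_1={q,r,s}: (!q U X(s))=False !q=False q=True X(s)=False s=True
s_2={p,q}: (!q U X(s))=True !q=False q=True X(s)=True s=False
s_3={p,q,r,s}: (!q U X(s))=True !q=False q=True X(s)=True s=True
s_4={s}: (!q U X(s))=True !q=True q=False X(s)=True s=True
s_5={p,q,s}: (!q U X(s))=True !q=False q=True X(s)=True s=True
s_6={p,s}: (!q U X(s))=False !q=True q=False X(s)=False s=True
F((!q U X(s))) holds; first witness at position 0.

Answer: 0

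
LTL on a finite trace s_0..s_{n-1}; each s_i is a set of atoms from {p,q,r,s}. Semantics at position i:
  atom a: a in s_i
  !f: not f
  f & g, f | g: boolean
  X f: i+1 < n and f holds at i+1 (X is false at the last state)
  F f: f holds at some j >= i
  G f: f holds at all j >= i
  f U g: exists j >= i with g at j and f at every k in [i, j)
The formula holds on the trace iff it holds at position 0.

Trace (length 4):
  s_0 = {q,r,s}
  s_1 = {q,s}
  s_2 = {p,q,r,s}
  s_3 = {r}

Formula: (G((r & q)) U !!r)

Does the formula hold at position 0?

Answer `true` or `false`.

s_0={q,r,s}: (G((r & q)) U !!r)=True G((r & q))=False (r & q)=True r=True q=True !!r=True !r=False
s_1={q,s}: (G((r & q)) U !!r)=False G((r & q))=False (r & q)=False r=False q=True !!r=False !r=True
s_2={p,q,r,s}: (G((r & q)) U !!r)=True G((r & q))=False (r & q)=True r=True q=True !!r=True !r=False
s_3={r}: (G((r & q)) U !!r)=True G((r & q))=False (r & q)=False r=True q=False !!r=True !r=False

Answer: true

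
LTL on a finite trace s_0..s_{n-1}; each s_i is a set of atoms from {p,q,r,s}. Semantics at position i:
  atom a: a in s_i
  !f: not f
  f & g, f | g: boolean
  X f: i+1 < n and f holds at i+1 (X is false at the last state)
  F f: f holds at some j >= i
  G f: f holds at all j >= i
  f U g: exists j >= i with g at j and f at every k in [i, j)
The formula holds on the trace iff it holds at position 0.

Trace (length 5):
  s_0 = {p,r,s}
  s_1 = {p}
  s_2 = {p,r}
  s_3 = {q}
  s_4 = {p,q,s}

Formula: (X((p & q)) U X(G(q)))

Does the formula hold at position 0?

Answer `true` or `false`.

s_0={p,r,s}: (X((p & q)) U X(G(q)))=False X((p & q))=False (p & q)=False p=True q=False X(G(q))=False G(q)=False
s_1={p}: (X((p & q)) U X(G(q)))=False X((p & q))=False (p & q)=False p=True q=False X(G(q))=False G(q)=False
s_2={p,r}: (X((p & q)) U X(G(q)))=True X((p & q))=False (p & q)=False p=True q=False X(G(q))=True G(q)=False
s_3={q}: (X((p & q)) U X(G(q)))=True X((p & q))=True (p & q)=False p=False q=True X(G(q))=True G(q)=True
s_4={p,q,s}: (X((p & q)) U X(G(q)))=False X((p & q))=False (p & q)=True p=True q=True X(G(q))=False G(q)=True

Answer: false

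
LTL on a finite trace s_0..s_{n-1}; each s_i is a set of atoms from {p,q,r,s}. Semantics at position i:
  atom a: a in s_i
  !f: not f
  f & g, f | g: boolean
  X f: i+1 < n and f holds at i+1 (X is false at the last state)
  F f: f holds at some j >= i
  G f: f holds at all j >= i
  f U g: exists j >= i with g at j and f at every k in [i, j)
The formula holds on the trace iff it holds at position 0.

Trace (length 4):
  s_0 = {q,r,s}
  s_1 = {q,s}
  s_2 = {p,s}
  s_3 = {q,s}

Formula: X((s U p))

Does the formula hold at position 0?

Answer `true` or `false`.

Answer: true

Derivation:
s_0={q,r,s}: X((s U p))=True (s U p)=True s=True p=False
s_1={q,s}: X((s U p))=True (s U p)=True s=True p=False
s_2={p,s}: X((s U p))=False (s U p)=True s=True p=True
s_3={q,s}: X((s U p))=False (s U p)=False s=True p=False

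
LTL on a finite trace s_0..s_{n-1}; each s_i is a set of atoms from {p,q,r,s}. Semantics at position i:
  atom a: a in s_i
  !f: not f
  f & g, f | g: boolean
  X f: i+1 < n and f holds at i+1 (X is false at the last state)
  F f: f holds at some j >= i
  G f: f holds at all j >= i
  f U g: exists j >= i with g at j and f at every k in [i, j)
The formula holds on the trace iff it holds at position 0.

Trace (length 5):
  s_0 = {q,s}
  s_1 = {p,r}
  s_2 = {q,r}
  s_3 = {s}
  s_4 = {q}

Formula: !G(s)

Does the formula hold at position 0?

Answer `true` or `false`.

Answer: true

Derivation:
s_0={q,s}: !G(s)=True G(s)=False s=True
s_1={p,r}: !G(s)=True G(s)=False s=False
s_2={q,r}: !G(s)=True G(s)=False s=False
s_3={s}: !G(s)=True G(s)=False s=True
s_4={q}: !G(s)=True G(s)=False s=False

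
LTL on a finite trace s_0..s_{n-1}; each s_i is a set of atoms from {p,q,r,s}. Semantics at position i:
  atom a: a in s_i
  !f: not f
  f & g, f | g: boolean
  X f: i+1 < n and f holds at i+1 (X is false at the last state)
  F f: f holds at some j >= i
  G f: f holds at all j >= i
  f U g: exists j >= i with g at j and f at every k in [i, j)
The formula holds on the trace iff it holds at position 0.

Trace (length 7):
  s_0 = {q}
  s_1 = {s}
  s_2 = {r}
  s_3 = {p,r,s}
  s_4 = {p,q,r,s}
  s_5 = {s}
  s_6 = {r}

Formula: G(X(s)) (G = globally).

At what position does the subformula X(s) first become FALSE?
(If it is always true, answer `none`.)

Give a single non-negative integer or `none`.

Answer: 1

Derivation:
s_0={q}: X(s)=True s=False
s_1={s}: X(s)=False s=True
s_2={r}: X(s)=True s=False
s_3={p,r,s}: X(s)=True s=True
s_4={p,q,r,s}: X(s)=True s=True
s_5={s}: X(s)=False s=True
s_6={r}: X(s)=False s=False
G(X(s)) holds globally = False
First violation at position 1.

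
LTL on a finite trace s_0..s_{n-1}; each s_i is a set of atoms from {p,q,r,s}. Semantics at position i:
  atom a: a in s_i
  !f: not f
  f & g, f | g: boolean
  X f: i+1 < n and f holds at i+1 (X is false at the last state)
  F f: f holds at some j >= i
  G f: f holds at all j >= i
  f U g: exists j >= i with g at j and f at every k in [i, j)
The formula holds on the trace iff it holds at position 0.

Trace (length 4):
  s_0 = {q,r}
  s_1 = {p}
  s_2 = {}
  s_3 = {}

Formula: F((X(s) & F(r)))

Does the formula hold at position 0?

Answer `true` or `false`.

s_0={q,r}: F((X(s) & F(r)))=False (X(s) & F(r))=False X(s)=False s=False F(r)=True r=True
s_1={p}: F((X(s) & F(r)))=False (X(s) & F(r))=False X(s)=False s=False F(r)=False r=False
s_2={}: F((X(s) & F(r)))=False (X(s) & F(r))=False X(s)=False s=False F(r)=False r=False
s_3={}: F((X(s) & F(r)))=False (X(s) & F(r))=False X(s)=False s=False F(r)=False r=False

Answer: false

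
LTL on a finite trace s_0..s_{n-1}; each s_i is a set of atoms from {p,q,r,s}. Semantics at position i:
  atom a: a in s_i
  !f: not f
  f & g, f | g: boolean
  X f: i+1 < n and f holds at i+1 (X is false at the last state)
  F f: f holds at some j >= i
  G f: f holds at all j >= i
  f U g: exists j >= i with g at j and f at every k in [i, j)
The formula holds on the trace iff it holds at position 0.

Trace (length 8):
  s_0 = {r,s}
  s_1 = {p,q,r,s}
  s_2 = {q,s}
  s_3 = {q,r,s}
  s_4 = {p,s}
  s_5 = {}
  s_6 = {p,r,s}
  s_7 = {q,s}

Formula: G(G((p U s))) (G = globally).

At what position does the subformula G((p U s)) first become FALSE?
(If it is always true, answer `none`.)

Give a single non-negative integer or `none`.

s_0={r,s}: G((p U s))=False (p U s)=True p=False s=True
s_1={p,q,r,s}: G((p U s))=False (p U s)=True p=True s=True
s_2={q,s}: G((p U s))=False (p U s)=True p=False s=True
s_3={q,r,s}: G((p U s))=False (p U s)=True p=False s=True
s_4={p,s}: G((p U s))=False (p U s)=True p=True s=True
s_5={}: G((p U s))=False (p U s)=False p=False s=False
s_6={p,r,s}: G((p U s))=True (p U s)=True p=True s=True
s_7={q,s}: G((p U s))=True (p U s)=True p=False s=True
G(G((p U s))) holds globally = False
First violation at position 0.

Answer: 0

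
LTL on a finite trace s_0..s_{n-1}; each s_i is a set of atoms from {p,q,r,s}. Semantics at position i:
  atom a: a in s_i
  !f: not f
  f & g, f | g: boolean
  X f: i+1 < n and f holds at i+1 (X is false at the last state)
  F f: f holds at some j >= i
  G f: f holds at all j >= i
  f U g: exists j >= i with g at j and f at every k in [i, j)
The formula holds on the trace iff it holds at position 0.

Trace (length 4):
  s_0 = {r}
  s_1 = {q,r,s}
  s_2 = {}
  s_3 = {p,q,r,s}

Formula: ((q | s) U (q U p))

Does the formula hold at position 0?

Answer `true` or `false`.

s_0={r}: ((q | s) U (q U p))=False (q | s)=False q=False s=False (q U p)=False p=False
s_1={q,r,s}: ((q | s) U (q U p))=False (q | s)=True q=True s=True (q U p)=False p=False
s_2={}: ((q | s) U (q U p))=False (q | s)=False q=False s=False (q U p)=False p=False
s_3={p,q,r,s}: ((q | s) U (q U p))=True (q | s)=True q=True s=True (q U p)=True p=True

Answer: false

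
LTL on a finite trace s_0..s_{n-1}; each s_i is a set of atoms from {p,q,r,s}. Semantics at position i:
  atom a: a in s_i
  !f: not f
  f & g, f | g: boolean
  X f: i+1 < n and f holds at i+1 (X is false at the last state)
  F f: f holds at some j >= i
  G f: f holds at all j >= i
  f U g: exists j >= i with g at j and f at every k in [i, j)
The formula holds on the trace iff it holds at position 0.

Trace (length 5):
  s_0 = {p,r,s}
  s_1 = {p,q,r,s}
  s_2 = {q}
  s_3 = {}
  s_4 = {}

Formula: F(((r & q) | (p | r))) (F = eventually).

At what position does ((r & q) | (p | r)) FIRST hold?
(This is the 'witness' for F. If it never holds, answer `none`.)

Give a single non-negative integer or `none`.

s_0={p,r,s}: ((r & q) | (p | r))=True (r & q)=False r=True q=False (p | r)=True p=True
s_1={p,q,r,s}: ((r & q) | (p | r))=True (r & q)=True r=True q=True (p | r)=True p=True
s_2={q}: ((r & q) | (p | r))=False (r & q)=False r=False q=True (p | r)=False p=False
s_3={}: ((r & q) | (p | r))=False (r & q)=False r=False q=False (p | r)=False p=False
s_4={}: ((r & q) | (p | r))=False (r & q)=False r=False q=False (p | r)=False p=False
F(((r & q) | (p | r))) holds; first witness at position 0.

Answer: 0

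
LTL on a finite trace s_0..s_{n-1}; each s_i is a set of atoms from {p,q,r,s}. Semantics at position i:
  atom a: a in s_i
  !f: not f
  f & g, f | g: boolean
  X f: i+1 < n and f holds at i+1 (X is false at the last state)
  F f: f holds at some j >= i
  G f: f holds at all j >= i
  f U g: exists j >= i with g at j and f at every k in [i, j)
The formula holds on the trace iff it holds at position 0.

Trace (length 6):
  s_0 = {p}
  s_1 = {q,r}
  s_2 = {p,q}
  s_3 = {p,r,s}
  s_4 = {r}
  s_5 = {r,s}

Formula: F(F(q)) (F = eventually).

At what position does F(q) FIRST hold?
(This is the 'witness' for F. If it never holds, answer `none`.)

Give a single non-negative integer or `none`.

s_0={p}: F(q)=True q=False
s_1={q,r}: F(q)=True q=True
s_2={p,q}: F(q)=True q=True
s_3={p,r,s}: F(q)=False q=False
s_4={r}: F(q)=False q=False
s_5={r,s}: F(q)=False q=False
F(F(q)) holds; first witness at position 0.

Answer: 0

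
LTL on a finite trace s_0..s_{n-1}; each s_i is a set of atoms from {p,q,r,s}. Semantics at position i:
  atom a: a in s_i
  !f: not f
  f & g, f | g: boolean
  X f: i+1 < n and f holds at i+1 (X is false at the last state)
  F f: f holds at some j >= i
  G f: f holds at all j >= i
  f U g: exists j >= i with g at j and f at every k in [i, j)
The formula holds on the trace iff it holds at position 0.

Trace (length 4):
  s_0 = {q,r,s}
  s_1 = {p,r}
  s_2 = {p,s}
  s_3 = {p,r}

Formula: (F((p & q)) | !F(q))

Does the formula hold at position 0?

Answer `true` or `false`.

s_0={q,r,s}: (F((p & q)) | !F(q))=False F((p & q))=False (p & q)=False p=False q=True !F(q)=False F(q)=True
s_1={p,r}: (F((p & q)) | !F(q))=True F((p & q))=False (p & q)=False p=True q=False !F(q)=True F(q)=False
s_2={p,s}: (F((p & q)) | !F(q))=True F((p & q))=False (p & q)=False p=True q=False !F(q)=True F(q)=False
s_3={p,r}: (F((p & q)) | !F(q))=True F((p & q))=False (p & q)=False p=True q=False !F(q)=True F(q)=False

Answer: false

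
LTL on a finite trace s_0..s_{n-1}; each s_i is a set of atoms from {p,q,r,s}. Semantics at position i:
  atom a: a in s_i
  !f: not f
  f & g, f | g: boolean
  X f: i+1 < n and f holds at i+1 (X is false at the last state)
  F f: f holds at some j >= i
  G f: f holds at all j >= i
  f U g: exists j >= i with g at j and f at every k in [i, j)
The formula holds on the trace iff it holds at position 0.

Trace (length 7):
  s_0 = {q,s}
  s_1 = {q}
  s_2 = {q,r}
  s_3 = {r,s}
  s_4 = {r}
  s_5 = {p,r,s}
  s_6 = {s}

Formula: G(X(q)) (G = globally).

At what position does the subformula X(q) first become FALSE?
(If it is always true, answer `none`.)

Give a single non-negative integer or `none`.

s_0={q,s}: X(q)=True q=True
s_1={q}: X(q)=True q=True
s_2={q,r}: X(q)=False q=True
s_3={r,s}: X(q)=False q=False
s_4={r}: X(q)=False q=False
s_5={p,r,s}: X(q)=False q=False
s_6={s}: X(q)=False q=False
G(X(q)) holds globally = False
First violation at position 2.

Answer: 2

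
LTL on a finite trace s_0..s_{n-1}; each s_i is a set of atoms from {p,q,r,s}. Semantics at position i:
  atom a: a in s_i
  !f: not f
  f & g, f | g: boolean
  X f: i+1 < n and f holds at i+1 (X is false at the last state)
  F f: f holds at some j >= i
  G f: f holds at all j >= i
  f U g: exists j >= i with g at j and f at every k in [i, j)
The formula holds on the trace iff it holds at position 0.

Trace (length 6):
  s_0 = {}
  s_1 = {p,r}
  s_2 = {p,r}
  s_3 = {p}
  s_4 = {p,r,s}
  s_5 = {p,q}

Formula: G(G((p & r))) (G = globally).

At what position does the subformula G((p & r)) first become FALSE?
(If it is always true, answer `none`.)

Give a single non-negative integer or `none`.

Answer: 0

Derivation:
s_0={}: G((p & r))=False (p & r)=False p=False r=False
s_1={p,r}: G((p & r))=False (p & r)=True p=True r=True
s_2={p,r}: G((p & r))=False (p & r)=True p=True r=True
s_3={p}: G((p & r))=False (p & r)=False p=True r=False
s_4={p,r,s}: G((p & r))=False (p & r)=True p=True r=True
s_5={p,q}: G((p & r))=False (p & r)=False p=True r=False
G(G((p & r))) holds globally = False
First violation at position 0.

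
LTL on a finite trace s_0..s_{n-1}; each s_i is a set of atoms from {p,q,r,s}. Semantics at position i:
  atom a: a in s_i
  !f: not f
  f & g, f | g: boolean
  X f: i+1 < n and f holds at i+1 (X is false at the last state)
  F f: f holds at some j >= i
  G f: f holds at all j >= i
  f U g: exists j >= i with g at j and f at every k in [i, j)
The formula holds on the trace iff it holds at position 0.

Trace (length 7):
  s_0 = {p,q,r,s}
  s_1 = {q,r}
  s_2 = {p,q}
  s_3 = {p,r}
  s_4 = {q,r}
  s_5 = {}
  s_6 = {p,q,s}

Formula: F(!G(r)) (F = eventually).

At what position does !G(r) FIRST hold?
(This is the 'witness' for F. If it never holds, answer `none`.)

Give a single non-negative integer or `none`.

Answer: 0

Derivation:
s_0={p,q,r,s}: !G(r)=True G(r)=False r=True
s_1={q,r}: !G(r)=True G(r)=False r=True
s_2={p,q}: !G(r)=True G(r)=False r=False
s_3={p,r}: !G(r)=True G(r)=False r=True
s_4={q,r}: !G(r)=True G(r)=False r=True
s_5={}: !G(r)=True G(r)=False r=False
s_6={p,q,s}: !G(r)=True G(r)=False r=False
F(!G(r)) holds; first witness at position 0.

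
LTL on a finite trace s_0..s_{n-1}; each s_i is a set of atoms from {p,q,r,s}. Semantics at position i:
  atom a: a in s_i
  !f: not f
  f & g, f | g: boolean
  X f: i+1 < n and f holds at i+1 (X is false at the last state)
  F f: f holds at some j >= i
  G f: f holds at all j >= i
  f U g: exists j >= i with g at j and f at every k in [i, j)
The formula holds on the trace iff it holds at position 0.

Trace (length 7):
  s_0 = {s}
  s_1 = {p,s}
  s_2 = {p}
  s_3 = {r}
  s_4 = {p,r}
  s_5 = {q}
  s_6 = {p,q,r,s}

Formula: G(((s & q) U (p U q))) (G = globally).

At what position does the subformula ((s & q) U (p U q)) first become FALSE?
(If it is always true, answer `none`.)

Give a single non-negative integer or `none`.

Answer: 0

Derivation:
s_0={s}: ((s & q) U (p U q))=False (s & q)=False s=True q=False (p U q)=False p=False
s_1={p,s}: ((s & q) U (p U q))=False (s & q)=False s=True q=False (p U q)=False p=True
s_2={p}: ((s & q) U (p U q))=False (s & q)=False s=False q=False (p U q)=False p=True
s_3={r}: ((s & q) U (p U q))=False (s & q)=False s=False q=False (p U q)=False p=False
s_4={p,r}: ((s & q) U (p U q))=True (s & q)=False s=False q=False (p U q)=True p=True
s_5={q}: ((s & q) U (p U q))=True (s & q)=False s=False q=True (p U q)=True p=False
s_6={p,q,r,s}: ((s & q) U (p U q))=True (s & q)=True s=True q=True (p U q)=True p=True
G(((s & q) U (p U q))) holds globally = False
First violation at position 0.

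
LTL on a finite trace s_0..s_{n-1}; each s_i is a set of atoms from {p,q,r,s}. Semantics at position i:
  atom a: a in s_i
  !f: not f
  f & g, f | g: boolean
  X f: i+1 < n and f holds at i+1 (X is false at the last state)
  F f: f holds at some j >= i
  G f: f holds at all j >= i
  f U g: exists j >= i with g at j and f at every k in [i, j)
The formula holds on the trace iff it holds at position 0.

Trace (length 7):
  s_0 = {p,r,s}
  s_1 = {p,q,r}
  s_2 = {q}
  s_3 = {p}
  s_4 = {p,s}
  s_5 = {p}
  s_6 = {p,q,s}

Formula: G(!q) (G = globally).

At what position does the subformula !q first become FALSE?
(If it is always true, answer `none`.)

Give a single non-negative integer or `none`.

Answer: 1

Derivation:
s_0={p,r,s}: !q=True q=False
s_1={p,q,r}: !q=False q=True
s_2={q}: !q=False q=True
s_3={p}: !q=True q=False
s_4={p,s}: !q=True q=False
s_5={p}: !q=True q=False
s_6={p,q,s}: !q=False q=True
G(!q) holds globally = False
First violation at position 1.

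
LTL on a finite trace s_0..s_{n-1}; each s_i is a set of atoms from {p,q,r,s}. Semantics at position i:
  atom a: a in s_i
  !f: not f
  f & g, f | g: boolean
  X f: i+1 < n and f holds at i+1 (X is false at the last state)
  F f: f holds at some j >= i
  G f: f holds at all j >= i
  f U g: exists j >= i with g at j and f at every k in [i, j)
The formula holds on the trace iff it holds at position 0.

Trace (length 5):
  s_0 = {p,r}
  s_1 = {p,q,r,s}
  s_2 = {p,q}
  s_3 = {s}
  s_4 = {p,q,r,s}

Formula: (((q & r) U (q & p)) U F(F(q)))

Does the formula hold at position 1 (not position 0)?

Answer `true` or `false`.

Answer: true

Derivation:
s_0={p,r}: (((q & r) U (q & p)) U F(F(q)))=True ((q & r) U (q & p))=False (q & r)=False q=False r=True (q & p)=False p=True F(F(q))=True F(q)=True
s_1={p,q,r,s}: (((q & r) U (q & p)) U F(F(q)))=True ((q & r) U (q & p))=True (q & r)=True q=True r=True (q & p)=True p=True F(F(q))=True F(q)=True
s_2={p,q}: (((q & r) U (q & p)) U F(F(q)))=True ((q & r) U (q & p))=True (q & r)=False q=True r=False (q & p)=True p=True F(F(q))=True F(q)=True
s_3={s}: (((q & r) U (q & p)) U F(F(q)))=True ((q & r) U (q & p))=False (q & r)=False q=False r=False (q & p)=False p=False F(F(q))=True F(q)=True
s_4={p,q,r,s}: (((q & r) U (q & p)) U F(F(q)))=True ((q & r) U (q & p))=True (q & r)=True q=True r=True (q & p)=True p=True F(F(q))=True F(q)=True
Evaluating at position 1: result = True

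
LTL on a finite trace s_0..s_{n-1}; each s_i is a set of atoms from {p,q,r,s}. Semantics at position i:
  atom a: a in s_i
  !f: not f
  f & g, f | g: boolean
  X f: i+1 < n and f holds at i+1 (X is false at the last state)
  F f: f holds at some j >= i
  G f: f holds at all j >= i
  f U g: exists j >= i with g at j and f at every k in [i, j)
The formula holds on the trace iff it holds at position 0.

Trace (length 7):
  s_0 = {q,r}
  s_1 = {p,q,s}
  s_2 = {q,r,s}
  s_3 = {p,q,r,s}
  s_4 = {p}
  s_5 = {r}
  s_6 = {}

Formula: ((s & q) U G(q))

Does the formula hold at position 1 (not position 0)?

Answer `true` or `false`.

Answer: false

Derivation:
s_0={q,r}: ((s & q) U G(q))=False (s & q)=False s=False q=True G(q)=False
s_1={p,q,s}: ((s & q) U G(q))=False (s & q)=True s=True q=True G(q)=False
s_2={q,r,s}: ((s & q) U G(q))=False (s & q)=True s=True q=True G(q)=False
s_3={p,q,r,s}: ((s & q) U G(q))=False (s & q)=True s=True q=True G(q)=False
s_4={p}: ((s & q) U G(q))=False (s & q)=False s=False q=False G(q)=False
s_5={r}: ((s & q) U G(q))=False (s & q)=False s=False q=False G(q)=False
s_6={}: ((s & q) U G(q))=False (s & q)=False s=False q=False G(q)=False
Evaluating at position 1: result = False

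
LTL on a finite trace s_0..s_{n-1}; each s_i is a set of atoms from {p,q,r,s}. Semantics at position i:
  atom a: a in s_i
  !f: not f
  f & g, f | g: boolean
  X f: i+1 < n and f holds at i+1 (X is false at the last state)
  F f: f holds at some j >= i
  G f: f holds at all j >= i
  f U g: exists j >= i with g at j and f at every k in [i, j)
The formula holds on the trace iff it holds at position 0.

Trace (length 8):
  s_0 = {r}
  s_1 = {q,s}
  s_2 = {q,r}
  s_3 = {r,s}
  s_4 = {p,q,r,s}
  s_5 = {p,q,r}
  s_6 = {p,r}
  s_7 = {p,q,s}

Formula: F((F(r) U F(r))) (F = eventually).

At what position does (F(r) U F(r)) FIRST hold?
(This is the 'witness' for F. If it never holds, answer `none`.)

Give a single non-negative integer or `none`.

s_0={r}: (F(r) U F(r))=True F(r)=True r=True
s_1={q,s}: (F(r) U F(r))=True F(r)=True r=False
s_2={q,r}: (F(r) U F(r))=True F(r)=True r=True
s_3={r,s}: (F(r) U F(r))=True F(r)=True r=True
s_4={p,q,r,s}: (F(r) U F(r))=True F(r)=True r=True
s_5={p,q,r}: (F(r) U F(r))=True F(r)=True r=True
s_6={p,r}: (F(r) U F(r))=True F(r)=True r=True
s_7={p,q,s}: (F(r) U F(r))=False F(r)=False r=False
F((F(r) U F(r))) holds; first witness at position 0.

Answer: 0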